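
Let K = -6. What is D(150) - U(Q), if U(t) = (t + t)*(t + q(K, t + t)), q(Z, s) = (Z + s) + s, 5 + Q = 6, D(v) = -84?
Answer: -82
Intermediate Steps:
Q = 1 (Q = -5 + 6 = 1)
q(Z, s) = Z + 2*s
U(t) = 2*t*(-6 + 5*t) (U(t) = (t + t)*(t + (-6 + 2*(t + t))) = (2*t)*(t + (-6 + 2*(2*t))) = (2*t)*(t + (-6 + 4*t)) = (2*t)*(-6 + 5*t) = 2*t*(-6 + 5*t))
D(150) - U(Q) = -84 - 2*(-6 + 5*1) = -84 - 2*(-6 + 5) = -84 - 2*(-1) = -84 - 1*(-2) = -84 + 2 = -82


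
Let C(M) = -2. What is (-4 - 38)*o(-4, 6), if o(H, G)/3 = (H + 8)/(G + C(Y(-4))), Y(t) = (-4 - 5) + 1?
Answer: -126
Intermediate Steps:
Y(t) = -8 (Y(t) = -9 + 1 = -8)
o(H, G) = 3*(8 + H)/(-2 + G) (o(H, G) = 3*((H + 8)/(G - 2)) = 3*((8 + H)/(-2 + G)) = 3*(8 + H)/(-2 + G))
(-4 - 38)*o(-4, 6) = (-4 - 38)*(3*(8 - 4)/(-2 + 6)) = -126*4/4 = -42*3 = -126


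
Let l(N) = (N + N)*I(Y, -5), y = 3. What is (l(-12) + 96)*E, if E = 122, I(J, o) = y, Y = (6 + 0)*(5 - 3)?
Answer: 2928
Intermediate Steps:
Y = 12 (Y = 6*2 = 12)
I(J, o) = 3
l(N) = 6*N (l(N) = (N + N)*3 = (2*N)*3 = 6*N)
(l(-12) + 96)*E = (6*(-12) + 96)*122 = (-72 + 96)*122 = 24*122 = 2928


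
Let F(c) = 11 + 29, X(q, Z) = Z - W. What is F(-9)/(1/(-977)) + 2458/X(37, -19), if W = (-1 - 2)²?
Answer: -548349/14 ≈ -39168.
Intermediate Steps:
W = 9 (W = (-3)² = 9)
X(q, Z) = -9 + Z (X(q, Z) = Z - 1*9 = Z - 9 = -9 + Z)
F(c) = 40
F(-9)/(1/(-977)) + 2458/X(37, -19) = 40/(1/(-977)) + 2458/(-9 - 19) = 40/(-1/977) + 2458/(-28) = 40*(-977) + 2458*(-1/28) = -39080 - 1229/14 = -548349/14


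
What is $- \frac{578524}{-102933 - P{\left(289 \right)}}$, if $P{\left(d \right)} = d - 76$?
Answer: $\frac{289262}{51573} \approx 5.6088$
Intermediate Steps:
$P{\left(d \right)} = -76 + d$ ($P{\left(d \right)} = d - 76 = -76 + d$)
$- \frac{578524}{-102933 - P{\left(289 \right)}} = - \frac{578524}{-102933 - \left(-76 + 289\right)} = - \frac{578524}{-102933 - 213} = - \frac{578524}{-103146} = \left(-578524\right) \left(- \frac{1}{103146}\right) = \frac{289262}{51573}$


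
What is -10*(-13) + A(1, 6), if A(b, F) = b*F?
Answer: 136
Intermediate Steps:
A(b, F) = F*b
-10*(-13) + A(1, 6) = -10*(-13) + 6*1 = 130 + 6 = 136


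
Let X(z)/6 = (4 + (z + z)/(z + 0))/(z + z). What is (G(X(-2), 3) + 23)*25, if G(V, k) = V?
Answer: 350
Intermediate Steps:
X(z) = 18/z (X(z) = 6*((4 + (z + z)/(z + 0))/(z + z)) = 6*((4 + (2*z)/z)/((2*z))) = 6*((4 + 2)*(1/(2*z))) = 6*(6*(1/(2*z))) = 6*(3/z) = 18/z)
(G(X(-2), 3) + 23)*25 = (18/(-2) + 23)*25 = (18*(-½) + 23)*25 = (-9 + 23)*25 = 14*25 = 350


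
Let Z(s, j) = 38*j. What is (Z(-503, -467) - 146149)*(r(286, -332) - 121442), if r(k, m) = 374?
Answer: 19842439860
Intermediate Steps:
(Z(-503, -467) - 146149)*(r(286, -332) - 121442) = (38*(-467) - 146149)*(374 - 121442) = (-17746 - 146149)*(-121068) = -163895*(-121068) = 19842439860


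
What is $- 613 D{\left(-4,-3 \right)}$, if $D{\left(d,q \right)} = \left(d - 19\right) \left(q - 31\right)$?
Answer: $-479366$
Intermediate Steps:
$D{\left(d,q \right)} = \left(-31 + q\right) \left(-19 + d\right)$ ($D{\left(d,q \right)} = \left(-19 + d\right) \left(-31 + q\right) = \left(-31 + q\right) \left(-19 + d\right)$)
$- 613 D{\left(-4,-3 \right)} = - 613 \left(589 - -124 - -57 - -12\right) = - 613 \left(589 + 124 + 57 + 12\right) = \left(-613\right) 782 = -479366$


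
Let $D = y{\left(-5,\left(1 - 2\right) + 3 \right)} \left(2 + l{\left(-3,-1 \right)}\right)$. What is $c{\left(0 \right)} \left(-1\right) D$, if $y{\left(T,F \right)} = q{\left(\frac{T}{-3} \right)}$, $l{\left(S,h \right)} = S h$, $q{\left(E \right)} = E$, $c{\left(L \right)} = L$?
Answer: $0$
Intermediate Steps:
$y{\left(T,F \right)} = - \frac{T}{3}$ ($y{\left(T,F \right)} = \frac{T}{-3} = T \left(- \frac{1}{3}\right) = - \frac{T}{3}$)
$D = \frac{25}{3}$ ($D = \left(- \frac{1}{3}\right) \left(-5\right) \left(2 - -3\right) = \frac{5 \left(2 + 3\right)}{3} = \frac{5}{3} \cdot 5 = \frac{25}{3} \approx 8.3333$)
$c{\left(0 \right)} \left(-1\right) D = 0 \left(-1\right) \frac{25}{3} = 0 \cdot \frac{25}{3} = 0$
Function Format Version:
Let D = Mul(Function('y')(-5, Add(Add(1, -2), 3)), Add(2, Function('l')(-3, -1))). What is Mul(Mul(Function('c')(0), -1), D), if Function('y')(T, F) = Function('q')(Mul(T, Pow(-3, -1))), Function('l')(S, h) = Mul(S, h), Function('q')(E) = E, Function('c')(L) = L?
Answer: 0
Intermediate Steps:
Function('y')(T, F) = Mul(Rational(-1, 3), T) (Function('y')(T, F) = Mul(T, Pow(-3, -1)) = Mul(T, Rational(-1, 3)) = Mul(Rational(-1, 3), T))
D = Rational(25, 3) (D = Mul(Mul(Rational(-1, 3), -5), Add(2, Mul(-3, -1))) = Mul(Rational(5, 3), Add(2, 3)) = Mul(Rational(5, 3), 5) = Rational(25, 3) ≈ 8.3333)
Mul(Mul(Function('c')(0), -1), D) = Mul(Mul(0, -1), Rational(25, 3)) = Mul(0, Rational(25, 3)) = 0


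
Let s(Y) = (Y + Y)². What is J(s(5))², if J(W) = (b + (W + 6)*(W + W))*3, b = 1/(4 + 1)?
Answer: 101125908009/25 ≈ 4.0450e+9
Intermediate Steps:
s(Y) = 4*Y² (s(Y) = (2*Y)² = 4*Y²)
b = ⅕ (b = 1/5 = ⅕ ≈ 0.20000)
J(W) = ⅗ + 6*W*(6 + W) (J(W) = (⅕ + (W + 6)*(W + W))*3 = (⅕ + (6 + W)*(2*W))*3 = (⅕ + 2*W*(6 + W))*3 = ⅗ + 6*W*(6 + W))
J(s(5))² = (⅗ + 6*(4*5²)² + 36*(4*5²))² = (⅗ + 6*(4*25)² + 36*(4*25))² = (⅗ + 6*100² + 36*100)² = (⅗ + 6*10000 + 3600)² = (⅗ + 60000 + 3600)² = (318003/5)² = 101125908009/25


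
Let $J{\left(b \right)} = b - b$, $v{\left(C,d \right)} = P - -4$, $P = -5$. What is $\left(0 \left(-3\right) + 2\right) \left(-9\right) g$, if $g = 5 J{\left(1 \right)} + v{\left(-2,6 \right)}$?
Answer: $18$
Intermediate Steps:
$v{\left(C,d \right)} = -1$ ($v{\left(C,d \right)} = -5 - -4 = -5 + 4 = -1$)
$J{\left(b \right)} = 0$
$g = -1$ ($g = 5 \cdot 0 - 1 = 0 - 1 = -1$)
$\left(0 \left(-3\right) + 2\right) \left(-9\right) g = \left(0 \left(-3\right) + 2\right) \left(-9\right) \left(-1\right) = \left(0 + 2\right) \left(-9\right) \left(-1\right) = 2 \left(-9\right) \left(-1\right) = \left(-18\right) \left(-1\right) = 18$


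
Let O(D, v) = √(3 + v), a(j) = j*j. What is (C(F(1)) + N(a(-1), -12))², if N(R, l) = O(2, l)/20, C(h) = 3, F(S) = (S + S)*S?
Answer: 3591/400 + 9*I/10 ≈ 8.9775 + 0.9*I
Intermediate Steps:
F(S) = 2*S² (F(S) = (2*S)*S = 2*S²)
a(j) = j²
N(R, l) = √(3 + l)/20
(C(F(1)) + N(a(-1), -12))² = (3 + √(3 - 12)/20)² = (3 + √(-9)/20)² = (3 + (3*I)/20)² = (3 + 3*I/20)²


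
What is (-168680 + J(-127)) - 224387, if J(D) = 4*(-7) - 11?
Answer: -393106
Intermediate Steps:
J(D) = -39 (J(D) = -28 - 11 = -39)
(-168680 + J(-127)) - 224387 = (-168680 - 39) - 224387 = -168719 - 224387 = -393106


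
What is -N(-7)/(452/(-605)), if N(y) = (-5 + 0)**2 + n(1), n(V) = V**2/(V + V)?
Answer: 30855/904 ≈ 34.132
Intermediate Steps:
n(V) = V/2 (n(V) = V**2/((2*V)) = (1/(2*V))*V**2 = V/2)
N(y) = 51/2 (N(y) = (-5 + 0)**2 + (1/2)*1 = (-5)**2 + 1/2 = 25 + 1/2 = 51/2)
-N(-7)/(452/(-605)) = -51/(2*(452/(-605))) = -51/(2*(452*(-1/605))) = -51/(2*(-452/605)) = -51*(-605)/(2*452) = -1*(-30855/904) = 30855/904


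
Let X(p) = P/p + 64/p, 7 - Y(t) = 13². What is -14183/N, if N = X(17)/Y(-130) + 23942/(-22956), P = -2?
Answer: 74721745566/5613295 ≈ 13312.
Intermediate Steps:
Y(t) = -162 (Y(t) = 7 - 1*13² = 7 - 1*169 = 7 - 169 = -162)
X(p) = 62/p (X(p) = -2/p + 64/p = 62/p)
N = -5613295/5268402 (N = (62/17)/(-162) + 23942/(-22956) = (62*(1/17))*(-1/162) + 23942*(-1/22956) = (62/17)*(-1/162) - 11971/11478 = -31/1377 - 11971/11478 = -5613295/5268402 ≈ -1.0655)
-14183/N = -14183/(-5613295/5268402) = -14183*(-5268402/5613295) = 74721745566/5613295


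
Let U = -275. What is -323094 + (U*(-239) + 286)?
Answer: -257083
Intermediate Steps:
-323094 + (U*(-239) + 286) = -323094 + (-275*(-239) + 286) = -323094 + (65725 + 286) = -323094 + 66011 = -257083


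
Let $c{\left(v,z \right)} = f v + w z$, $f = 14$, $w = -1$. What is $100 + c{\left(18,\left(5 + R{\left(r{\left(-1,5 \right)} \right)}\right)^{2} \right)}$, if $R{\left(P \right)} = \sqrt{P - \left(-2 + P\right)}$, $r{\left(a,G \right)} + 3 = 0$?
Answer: $325 - 10 \sqrt{2} \approx 310.86$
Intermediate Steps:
$r{\left(a,G \right)} = -3$ ($r{\left(a,G \right)} = -3 + 0 = -3$)
$R{\left(P \right)} = \sqrt{2}$
$c{\left(v,z \right)} = - z + 14 v$ ($c{\left(v,z \right)} = 14 v - z = - z + 14 v$)
$100 + c{\left(18,\left(5 + R{\left(r{\left(-1,5 \right)} \right)}\right)^{2} \right)} = 100 + \left(- \left(5 + \sqrt{2}\right)^{2} + 14 \cdot 18\right) = 100 + \left(- \left(5 + \sqrt{2}\right)^{2} + 252\right) = 100 + \left(252 - \left(5 + \sqrt{2}\right)^{2}\right) = 352 - \left(5 + \sqrt{2}\right)^{2}$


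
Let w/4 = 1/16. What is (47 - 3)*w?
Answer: 11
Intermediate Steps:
w = ¼ (w = 4/16 = 4*(1/16) = ¼ ≈ 0.25000)
(47 - 3)*w = (47 - 3)*(¼) = 44*(¼) = 11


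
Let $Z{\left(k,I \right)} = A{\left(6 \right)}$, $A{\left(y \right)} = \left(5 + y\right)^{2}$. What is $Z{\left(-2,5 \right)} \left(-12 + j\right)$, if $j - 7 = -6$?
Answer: $-1331$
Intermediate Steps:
$j = 1$ ($j = 7 - 6 = 1$)
$Z{\left(k,I \right)} = 121$ ($Z{\left(k,I \right)} = \left(5 + 6\right)^{2} = 11^{2} = 121$)
$Z{\left(-2,5 \right)} \left(-12 + j\right) = 121 \left(-12 + 1\right) = 121 \left(-11\right) = -1331$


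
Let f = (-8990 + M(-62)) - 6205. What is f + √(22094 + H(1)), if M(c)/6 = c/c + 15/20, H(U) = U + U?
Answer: -30369/2 + 4*√1381 ≈ -15036.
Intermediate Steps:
H(U) = 2*U
M(c) = 21/2 (M(c) = 6*(c/c + 15/20) = 6*(1 + 15*(1/20)) = 6*(1 + ¾) = 6*(7/4) = 21/2)
f = -30369/2 (f = (-8990 + 21/2) - 6205 = -17959/2 - 6205 = -30369/2 ≈ -15185.)
f + √(22094 + H(1)) = -30369/2 + √(22094 + 2*1) = -30369/2 + √(22094 + 2) = -30369/2 + √22096 = -30369/2 + 4*√1381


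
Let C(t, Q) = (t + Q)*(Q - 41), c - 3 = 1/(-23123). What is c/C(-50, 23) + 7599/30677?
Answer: 43761938579/172370657853 ≈ 0.25388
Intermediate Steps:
c = 69368/23123 (c = 3 + 1/(-23123) = 3 - 1/23123 = 69368/23123 ≈ 3.0000)
C(t, Q) = (-41 + Q)*(Q + t) (C(t, Q) = (Q + t)*(-41 + Q) = (-41 + Q)*(Q + t))
c/C(-50, 23) + 7599/30677 = 69368/(23123*(23² - 41*23 - 41*(-50) + 23*(-50))) + 7599/30677 = 69368/(23123*(529 - 943 + 2050 - 1150)) + 7599*(1/30677) = (69368/23123)/486 + 7599/30677 = (69368/23123)*(1/486) + 7599/30677 = 34684/5618889 + 7599/30677 = 43761938579/172370657853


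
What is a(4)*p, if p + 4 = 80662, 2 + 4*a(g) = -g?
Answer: -120987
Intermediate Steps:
a(g) = -½ - g/4 (a(g) = -½ + (-g)/4 = -½ - g/4)
p = 80658 (p = -4 + 80662 = 80658)
a(4)*p = (-½ - ¼*4)*80658 = (-½ - 1)*80658 = -3/2*80658 = -120987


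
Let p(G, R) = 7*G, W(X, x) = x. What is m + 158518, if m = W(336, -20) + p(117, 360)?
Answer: 159317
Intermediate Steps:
m = 799 (m = -20 + 7*117 = -20 + 819 = 799)
m + 158518 = 799 + 158518 = 159317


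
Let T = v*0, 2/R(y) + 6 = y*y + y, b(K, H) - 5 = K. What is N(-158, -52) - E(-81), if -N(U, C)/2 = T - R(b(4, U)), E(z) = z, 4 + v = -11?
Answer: 1702/21 ≈ 81.048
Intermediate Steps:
v = -15 (v = -4 - 11 = -15)
b(K, H) = 5 + K
R(y) = 2/(-6 + y + y²) (R(y) = 2/(-6 + (y*y + y)) = 2/(-6 + (y² + y)) = 2/(-6 + (y + y²)) = 2/(-6 + y + y²))
T = 0 (T = -15*0 = 0)
N(U, C) = 1/21 (N(U, C) = -2*(0 - 2/(-6 + (5 + 4) + (5 + 4)²)) = -2*(0 - 2/(-6 + 9 + 9²)) = -2*(0 - 2/(-6 + 9 + 81)) = -2*(0 - 2/84) = -2*(0 - 1*1/42) = -2*(0 - 1/42) = -2*(-1/42) = 1/21)
N(-158, -52) - E(-81) = 1/21 - 1*(-81) = 1/21 + 81 = 1702/21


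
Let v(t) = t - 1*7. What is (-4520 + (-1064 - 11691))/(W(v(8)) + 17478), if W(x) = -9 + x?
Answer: -3455/3494 ≈ -0.98884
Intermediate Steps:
v(t) = -7 + t (v(t) = t - 7 = -7 + t)
(-4520 + (-1064 - 11691))/(W(v(8)) + 17478) = (-4520 + (-1064 - 11691))/((-9 + (-7 + 8)) + 17478) = (-4520 - 12755)/((-9 + 1) + 17478) = -17275/(-8 + 17478) = -17275/17470 = -17275*1/17470 = -3455/3494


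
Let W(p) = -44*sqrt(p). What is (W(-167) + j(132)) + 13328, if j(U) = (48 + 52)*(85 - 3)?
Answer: 21528 - 44*I*sqrt(167) ≈ 21528.0 - 568.61*I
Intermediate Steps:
j(U) = 8200 (j(U) = 100*82 = 8200)
(W(-167) + j(132)) + 13328 = (-44*I*sqrt(167) + 8200) + 13328 = (8200 - 44*I*sqrt(167)) + 13328 = 21528 - 44*I*sqrt(167)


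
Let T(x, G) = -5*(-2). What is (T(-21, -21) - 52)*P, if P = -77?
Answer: 3234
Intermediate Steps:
T(x, G) = 10
(T(-21, -21) - 52)*P = (10 - 52)*(-77) = -42*(-77) = 3234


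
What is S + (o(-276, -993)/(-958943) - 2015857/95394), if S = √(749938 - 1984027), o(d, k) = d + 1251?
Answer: -1933184968301/91477408542 + 3*I*√137121 ≈ -21.133 + 1110.9*I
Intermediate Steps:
o(d, k) = 1251 + d
S = 3*I*√137121 (S = √(-1234089) = 3*I*√137121 ≈ 1110.9*I)
S + (o(-276, -993)/(-958943) - 2015857/95394) = 3*I*√137121 + ((1251 - 276)/(-958943) - 2015857/95394) = 3*I*√137121 + (975*(-1/958943) - 2015857*1/95394) = 3*I*√137121 + (-975/958943 - 2015857/95394) = 3*I*√137121 - 1933184968301/91477408542 = -1933184968301/91477408542 + 3*I*√137121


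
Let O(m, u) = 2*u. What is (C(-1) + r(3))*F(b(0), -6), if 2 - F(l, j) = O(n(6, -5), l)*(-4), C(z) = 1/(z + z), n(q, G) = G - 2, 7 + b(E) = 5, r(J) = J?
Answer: -35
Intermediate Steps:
b(E) = -2 (b(E) = -7 + 5 = -2)
n(q, G) = -2 + G
C(z) = 1/(2*z)
F(l, j) = 2 + 8*l (F(l, j) = 2 - 2*l*(-4) = 2 - (-8)*l = 2 + 8*l)
(C(-1) + r(3))*F(b(0), -6) = ((½)/(-1) + 3)*(2 + 8*(-2)) = ((½)*(-1) + 3)*(2 - 16) = (-½ + 3)*(-14) = (5/2)*(-14) = -35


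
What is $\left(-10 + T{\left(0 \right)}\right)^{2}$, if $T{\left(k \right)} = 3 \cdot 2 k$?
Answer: $100$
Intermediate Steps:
$T{\left(k \right)} = 6 k$
$\left(-10 + T{\left(0 \right)}\right)^{2} = \left(-10 + 6 \cdot 0\right)^{2} = \left(-10 + 0\right)^{2} = \left(-10\right)^{2} = 100$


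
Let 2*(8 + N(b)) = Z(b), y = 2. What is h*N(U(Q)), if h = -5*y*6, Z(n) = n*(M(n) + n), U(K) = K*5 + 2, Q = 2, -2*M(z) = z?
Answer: -1680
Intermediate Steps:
M(z) = -z/2
U(K) = 2 + 5*K (U(K) = 5*K + 2 = 2 + 5*K)
Z(n) = n²/2 (Z(n) = n*(-n/2 + n) = n*(n/2) = n²/2)
N(b) = -8 + b²/4 (N(b) = -8 + (b²/2)/2 = -8 + b²/4)
h = -60 (h = -5*2*6 = -10*6 = -60)
h*N(U(Q)) = -60*(-8 + (2 + 5*2)²/4) = -60*(-8 + (2 + 10)²/4) = -60*(-8 + (¼)*12²) = -60*(-8 + (¼)*144) = -60*(-8 + 36) = -60*28 = -1680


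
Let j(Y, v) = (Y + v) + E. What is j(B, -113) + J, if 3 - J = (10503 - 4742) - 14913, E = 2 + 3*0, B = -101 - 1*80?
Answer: 8863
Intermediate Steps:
B = -181 (B = -101 - 80 = -181)
E = 2 (E = 2 + 0 = 2)
j(Y, v) = 2 + Y + v (j(Y, v) = (Y + v) + 2 = 2 + Y + v)
J = 9155 (J = 3 - ((10503 - 4742) - 14913) = 3 - (5761 - 14913) = 3 - 1*(-9152) = 3 + 9152 = 9155)
j(B, -113) + J = (2 - 181 - 113) + 9155 = -292 + 9155 = 8863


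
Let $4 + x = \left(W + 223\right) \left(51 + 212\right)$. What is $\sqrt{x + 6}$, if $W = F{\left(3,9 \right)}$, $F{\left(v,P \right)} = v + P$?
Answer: $\sqrt{61807} \approx 248.61$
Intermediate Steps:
$F{\left(v,P \right)} = P + v$
$W = 12$ ($W = 9 + 3 = 12$)
$x = 61801$ ($x = -4 + \left(12 + 223\right) \left(51 + 212\right) = -4 + 235 \cdot 263 = -4 + 61805 = 61801$)
$\sqrt{x + 6} = \sqrt{61801 + 6} = \sqrt{61807}$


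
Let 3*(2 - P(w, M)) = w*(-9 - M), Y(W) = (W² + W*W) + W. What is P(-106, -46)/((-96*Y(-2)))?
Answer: -491/216 ≈ -2.2731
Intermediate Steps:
Y(W) = W + 2*W² (Y(W) = (W² + W²) + W = 2*W² + W = W + 2*W²)
P(w, M) = 2 - w*(-9 - M)/3
P(-106, -46)/((-96*Y(-2))) = (2 + 3*(-106) + (⅓)*(-46)*(-106))/((-(-192)*(1 + 2*(-2)))) = (2 - 318 + 4876/3)/((-(-192)*(1 - 4))) = 3928/(3*((-(-192)*(-3)))) = 3928/(3*((-96*6))) = (3928/3)/(-576) = (3928/3)*(-1/576) = -491/216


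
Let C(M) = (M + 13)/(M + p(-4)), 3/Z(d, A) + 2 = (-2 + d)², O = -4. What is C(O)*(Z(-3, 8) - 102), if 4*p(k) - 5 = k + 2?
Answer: 84348/299 ≈ 282.10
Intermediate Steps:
p(k) = 7/4 + k/4 (p(k) = 5/4 + (k + 2)/4 = 5/4 + (2 + k)/4 = 5/4 + (½ + k/4) = 7/4 + k/4)
Z(d, A) = 3/(-2 + (-2 + d)²)
C(M) = (13 + M)/(¾ + M) (C(M) = (M + 13)/(M + (7/4 + (¼)*(-4))) = (13 + M)/(M + (7/4 - 1)) = (13 + M)/(M + ¾) = (13 + M)/(¾ + M))
C(O)*(Z(-3, 8) - 102) = (4*(13 - 4)/(3 + 4*(-4)))*(3/(-2 + (-2 - 3)²) - 102) = (4*9/(3 - 16))*(3/(-2 + (-5)²) - 102) = (4*9/(-13))*(3/(-2 + 25) - 102) = (4*(-1/13)*9)*(3/23 - 102) = -36*(3*(1/23) - 102)/13 = -36*(3/23 - 102)/13 = -36/13*(-2343/23) = 84348/299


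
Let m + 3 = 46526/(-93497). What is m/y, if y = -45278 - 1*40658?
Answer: 327017/8034758192 ≈ 4.0700e-5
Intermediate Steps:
m = -327017/93497 (m = -3 + 46526/(-93497) = -3 + 46526*(-1/93497) = -3 - 46526/93497 = -327017/93497 ≈ -3.4976)
y = -85936 (y = -45278 - 40658 = -85936)
m/y = -327017/93497/(-85936) = -327017/93497*(-1/85936) = 327017/8034758192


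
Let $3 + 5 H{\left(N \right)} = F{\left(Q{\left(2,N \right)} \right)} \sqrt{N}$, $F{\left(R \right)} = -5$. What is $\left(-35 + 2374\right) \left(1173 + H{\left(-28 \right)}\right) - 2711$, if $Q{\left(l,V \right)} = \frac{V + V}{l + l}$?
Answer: $\frac{13697663}{5} - 4678 i \sqrt{7} \approx 2.7395 \cdot 10^{6} - 12377.0 i$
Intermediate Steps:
$Q{\left(l,V \right)} = \frac{V}{l}$ ($Q{\left(l,V \right)} = \frac{2 V}{2 l} = 2 V \frac{1}{2 l} = \frac{V}{l}$)
$H{\left(N \right)} = - \frac{3}{5} - \sqrt{N}$ ($H{\left(N \right)} = - \frac{3}{5} + \frac{\left(-5\right) \sqrt{N}}{5} = - \frac{3}{5} - \sqrt{N}$)
$\left(-35 + 2374\right) \left(1173 + H{\left(-28 \right)}\right) - 2711 = \left(-35 + 2374\right) \left(1173 - \left(\frac{3}{5} + \sqrt{-28}\right)\right) - 2711 = 2339 \left(1173 - \left(\frac{3}{5} + 2 i \sqrt{7}\right)\right) - 2711 = 2339 \left(\frac{5862}{5} - 2 i \sqrt{7}\right) - 2711 = \left(\frac{13711218}{5} - 4678 i \sqrt{7}\right) - 2711 = \frac{13697663}{5} - 4678 i \sqrt{7}$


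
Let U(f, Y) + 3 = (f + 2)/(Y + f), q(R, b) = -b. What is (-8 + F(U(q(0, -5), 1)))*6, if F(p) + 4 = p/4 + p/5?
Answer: -1539/20 ≈ -76.950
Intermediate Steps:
U(f, Y) = -3 + (2 + f)/(Y + f) (U(f, Y) = -3 + (f + 2)/(Y + f) = -3 + (2 + f)/(Y + f))
F(p) = -4 + 9*p/20 (F(p) = -4 + (p/4 + p/5) = -4 + 9*p/20)
(-8 + F(U(q(0, -5), 1)))*6 = (-8 + (-4 + 9*((2 - 3*1 - (-2)*(-5))/(1 - 1*(-5)))/20))*6 = (-8 + (-4 + 9*((2 - 3 - 2*5)/(1 + 5))/20))*6 = (-8 + (-4 + 9*((2 - 3 - 10)/6)/20))*6 = (-8 + (-4 + 9*((⅙)*(-11))/20))*6 = (-8 + (-4 + (9/20)*(-11/6)))*6 = (-8 + (-4 - 33/40))*6 = (-8 - 193/40)*6 = -513/40*6 = -1539/20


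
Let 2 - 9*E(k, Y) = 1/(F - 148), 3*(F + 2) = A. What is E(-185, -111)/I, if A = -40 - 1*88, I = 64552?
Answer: 1159/335799504 ≈ 3.4515e-6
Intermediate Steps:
A = -128 (A = -40 - 88 = -128)
F = -134/3 (F = -2 + (⅓)*(-128) = -2 - 128/3 = -134/3 ≈ -44.667)
E(k, Y) = 1159/5202 (E(k, Y) = 2/9 - 1/(9*(-134/3 - 148)) = 2/9 - 1/(9*(-578/3)) = 2/9 - ⅑*(-3/578) = 2/9 + 1/1734 = 1159/5202)
E(-185, -111)/I = (1159/5202)/64552 = (1159/5202)*(1/64552) = 1159/335799504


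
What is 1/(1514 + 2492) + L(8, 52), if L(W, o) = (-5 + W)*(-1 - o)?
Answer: -636953/4006 ≈ -159.00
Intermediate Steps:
L(W, o) = (-1 - o)*(-5 + W)
1/(1514 + 2492) + L(8, 52) = 1/(1514 + 2492) + (5 - 1*8 + 5*52 - 1*8*52) = 1/4006 + (5 - 8 + 260 - 416) = 1/4006 - 159 = -636953/4006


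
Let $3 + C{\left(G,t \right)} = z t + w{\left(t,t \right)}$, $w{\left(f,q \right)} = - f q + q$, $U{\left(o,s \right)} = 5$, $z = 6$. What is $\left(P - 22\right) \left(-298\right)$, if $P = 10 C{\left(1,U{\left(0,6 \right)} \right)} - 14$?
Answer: $-10132$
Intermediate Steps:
$w{\left(f,q \right)} = q - f q$ ($w{\left(f,q \right)} = - f q + q = q - f q$)
$C{\left(G,t \right)} = -3 + 6 t + t \left(1 - t\right)$ ($C{\left(G,t \right)} = -3 + \left(6 t + t \left(1 - t\right)\right) = -3 + 6 t + t \left(1 - t\right)$)
$P = 56$ ($P = 10 \left(-3 - 5^{2} + 7 \cdot 5\right) - 14 = 10 \left(-3 - 25 + 35\right) - 14 = 10 \cdot 7 - 14 = 70 - 14 = 56$)
$\left(P - 22\right) \left(-298\right) = \left(56 - 22\right) \left(-298\right) = 34 \left(-298\right) = -10132$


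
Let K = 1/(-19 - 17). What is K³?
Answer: -1/46656 ≈ -2.1433e-5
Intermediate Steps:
K = -1/36 (K = 1/(-36) = -1/36 ≈ -0.027778)
K³ = (-1/36)³ = -1/46656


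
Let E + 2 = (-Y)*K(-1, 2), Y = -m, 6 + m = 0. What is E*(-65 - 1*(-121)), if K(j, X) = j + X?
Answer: -448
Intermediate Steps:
m = -6 (m = -6 + 0 = -6)
Y = 6 (Y = -1*(-6) = 6)
K(j, X) = X + j
E = -8 (E = -2 + (-1*6)*(2 - 1) = -2 - 6*1 = -2 - 6 = -8)
E*(-65 - 1*(-121)) = -8*(-65 - 1*(-121)) = -8*(-65 + 121) = -8*56 = -448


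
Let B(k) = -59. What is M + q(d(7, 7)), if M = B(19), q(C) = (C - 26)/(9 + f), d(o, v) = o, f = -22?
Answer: -748/13 ≈ -57.538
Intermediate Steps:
q(C) = 2 - C/13 (q(C) = (C - 26)/(9 - 22) = (-26 + C)/(-13) = (-26 + C)*(-1/13) = 2 - C/13)
M = -59
M + q(d(7, 7)) = -59 + (2 - 1/13*7) = -59 + (2 - 7/13) = -59 + 19/13 = -748/13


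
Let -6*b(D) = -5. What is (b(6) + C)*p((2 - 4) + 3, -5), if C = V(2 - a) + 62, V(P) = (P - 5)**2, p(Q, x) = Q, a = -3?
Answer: 377/6 ≈ 62.833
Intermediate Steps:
V(P) = (-5 + P)**2
b(D) = 5/6 (b(D) = -1/6*(-5) = 5/6)
C = 62 (C = (-5 + (2 - 1*(-3)))**2 + 62 = (-5 + (2 + 3))**2 + 62 = (-5 + 5)**2 + 62 = 0**2 + 62 = 0 + 62 = 62)
(b(6) + C)*p((2 - 4) + 3, -5) = (5/6 + 62)*((2 - 4) + 3) = 377*(-2 + 3)/6 = (377/6)*1 = 377/6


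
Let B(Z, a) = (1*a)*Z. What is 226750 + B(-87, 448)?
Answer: 187774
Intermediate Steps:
B(Z, a) = Z*a (B(Z, a) = a*Z = Z*a)
226750 + B(-87, 448) = 226750 - 87*448 = 226750 - 38976 = 187774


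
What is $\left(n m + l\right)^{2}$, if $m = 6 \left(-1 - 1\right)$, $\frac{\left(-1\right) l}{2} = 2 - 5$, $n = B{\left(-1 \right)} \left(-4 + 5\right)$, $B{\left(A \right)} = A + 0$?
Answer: $324$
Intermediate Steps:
$B{\left(A \right)} = A$
$n = -1$ ($n = - (-4 + 5) = \left(-1\right) 1 = -1$)
$l = 6$ ($l = - 2 \left(2 - 5\right) = \left(-2\right) \left(-3\right) = 6$)
$m = -12$ ($m = 6 \left(-2\right) = -12$)
$\left(n m + l\right)^{2} = \left(\left(-1\right) \left(-12\right) + 6\right)^{2} = \left(12 + 6\right)^{2} = 18^{2} = 324$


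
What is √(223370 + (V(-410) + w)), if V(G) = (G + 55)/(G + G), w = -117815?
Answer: √709754731/82 ≈ 324.89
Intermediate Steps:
V(G) = (55 + G)/(2*G) (V(G) = (55 + G)/((2*G)) = (55 + G)*(1/(2*G)) = (55 + G)/(2*G))
√(223370 + (V(-410) + w)) = √(223370 + ((½)*(55 - 410)/(-410) - 117815)) = √(223370 + ((½)*(-1/410)*(-355) - 117815)) = √(223370 + (71/164 - 117815)) = √(223370 - 19321589/164) = √(17311091/164) = √709754731/82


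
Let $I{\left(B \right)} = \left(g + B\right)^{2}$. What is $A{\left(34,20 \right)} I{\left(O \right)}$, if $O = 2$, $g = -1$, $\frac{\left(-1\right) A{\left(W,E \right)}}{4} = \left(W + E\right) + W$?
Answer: $-352$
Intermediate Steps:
$A{\left(W,E \right)} = - 8 W - 4 E$ ($A{\left(W,E \right)} = - 4 \left(\left(W + E\right) + W\right) = - 4 \left(\left(E + W\right) + W\right) = - 4 \left(E + 2 W\right) = - 8 W - 4 E$)
$I{\left(B \right)} = \left(-1 + B\right)^{2}$
$A{\left(34,20 \right)} I{\left(O \right)} = \left(\left(-8\right) 34 - 80\right) \left(-1 + 2\right)^{2} = \left(-272 - 80\right) 1^{2} = \left(-352\right) 1 = -352$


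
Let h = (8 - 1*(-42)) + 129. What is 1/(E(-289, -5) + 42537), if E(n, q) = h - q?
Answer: 1/42721 ≈ 2.3408e-5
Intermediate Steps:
h = 179 (h = (8 + 42) + 129 = 50 + 129 = 179)
E(n, q) = 179 - q
1/(E(-289, -5) + 42537) = 1/((179 - 1*(-5)) + 42537) = 1/((179 + 5) + 42537) = 1/(184 + 42537) = 1/42721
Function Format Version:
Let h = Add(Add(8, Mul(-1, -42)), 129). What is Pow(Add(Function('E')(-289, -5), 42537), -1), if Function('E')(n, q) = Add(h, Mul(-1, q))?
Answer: Rational(1, 42721) ≈ 2.3408e-5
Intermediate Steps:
h = 179 (h = Add(Add(8, 42), 129) = Add(50, 129) = 179)
Function('E')(n, q) = Add(179, Mul(-1, q))
Pow(Add(Function('E')(-289, -5), 42537), -1) = Pow(Add(Add(179, Mul(-1, -5)), 42537), -1) = Pow(Add(Add(179, 5), 42537), -1) = Pow(Add(184, 42537), -1) = Pow(42721, -1) = Rational(1, 42721)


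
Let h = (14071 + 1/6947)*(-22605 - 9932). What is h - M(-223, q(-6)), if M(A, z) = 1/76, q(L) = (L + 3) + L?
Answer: -241720434348203/527972 ≈ -4.5783e+8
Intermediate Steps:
q(L) = 3 + 2*L (q(L) = (3 + L) + L = 3 + 2*L)
M(A, z) = 1/76
h = -3180532030806/6947 (h = (14071 + 1/6947)*(-32537) = (97751238/6947)*(-32537) = -3180532030806/6947 ≈ -4.5783e+8)
h - M(-223, q(-6)) = -3180532030806/6947 - 1*1/76 = -3180532030806/6947 - 1/76 = -241720434348203/527972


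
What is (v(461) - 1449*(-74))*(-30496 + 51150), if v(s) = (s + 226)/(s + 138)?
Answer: 1326587025894/599 ≈ 2.2147e+9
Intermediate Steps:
v(s) = (226 + s)/(138 + s)
(v(461) - 1449*(-74))*(-30496 + 51150) = ((226 + 461)/(138 + 461) - 1449*(-74))*(-30496 + 51150) = (687/599 + 107226)*20654 = (64229061/599)*20654 = 1326587025894/599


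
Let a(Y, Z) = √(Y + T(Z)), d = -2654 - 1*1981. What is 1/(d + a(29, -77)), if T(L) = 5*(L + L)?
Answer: -1545/7161322 - I*√741/21483966 ≈ -0.00021574 - 1.2671e-6*I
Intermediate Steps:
T(L) = 10*L (T(L) = 5*(2*L) = 10*L)
d = -4635 (d = -2654 - 1981 = -4635)
a(Y, Z) = √(Y + 10*Z)
1/(d + a(29, -77)) = 1/(-4635 + √(29 + 10*(-77))) = 1/(-4635 + √(29 - 770)) = 1/(-4635 + √(-741)) = 1/(-4635 + I*√741)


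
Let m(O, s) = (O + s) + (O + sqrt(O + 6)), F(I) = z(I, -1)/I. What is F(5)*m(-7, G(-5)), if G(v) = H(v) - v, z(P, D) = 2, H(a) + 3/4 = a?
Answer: -59/10 + 2*I/5 ≈ -5.9 + 0.4*I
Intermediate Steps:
H(a) = -3/4 + a
F(I) = 2/I
G(v) = -3/4 (G(v) = (-3/4 + v) - v = -3/4)
m(O, s) = s + sqrt(6 + O) + 2*O (m(O, s) = (O + s) + (O + sqrt(6 + O)) = s + sqrt(6 + O) + 2*O)
F(5)*m(-7, G(-5)) = (2/5)*(-3/4 + sqrt(6 - 7) + 2*(-7)) = (2*(1/5))*(-3/4 + sqrt(-1) - 14) = 2*(-3/4 + I - 14)/5 = 2*(-59/4 + I)/5 = -59/10 + 2*I/5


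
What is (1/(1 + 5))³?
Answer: 1/216 ≈ 0.0046296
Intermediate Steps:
(1/(1 + 5))³ = (1/6)³ = (⅙)³ = 1/216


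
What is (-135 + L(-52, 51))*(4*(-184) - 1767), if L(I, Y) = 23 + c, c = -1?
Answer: 282839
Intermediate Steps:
L(I, Y) = 22 (L(I, Y) = 23 - 1 = 22)
(-135 + L(-52, 51))*(4*(-184) - 1767) = (-135 + 22)*(4*(-184) - 1767) = -113*(-736 - 1767) = -113*(-2503) = 282839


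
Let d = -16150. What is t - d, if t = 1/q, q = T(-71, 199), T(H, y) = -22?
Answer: 355299/22 ≈ 16150.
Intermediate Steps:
q = -22
t = -1/22 (t = 1/(-22) = -1/22 ≈ -0.045455)
t - d = -1/22 - 1*(-16150) = -1/22 + 16150 = 355299/22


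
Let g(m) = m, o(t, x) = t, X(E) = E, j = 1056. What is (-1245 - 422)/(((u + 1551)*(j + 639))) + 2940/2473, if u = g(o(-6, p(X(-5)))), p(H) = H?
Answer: 7695076009/6476230575 ≈ 1.1882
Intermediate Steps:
u = -6
(-1245 - 422)/(((u + 1551)*(j + 639))) + 2940/2473 = (-1245 - 422)/(((-6 + 1551)*(1056 + 639))) + 2940/2473 = -1667/(1545*1695) + 2940*(1/2473) = -1667/2618775 + 2940/2473 = 7695076009/6476230575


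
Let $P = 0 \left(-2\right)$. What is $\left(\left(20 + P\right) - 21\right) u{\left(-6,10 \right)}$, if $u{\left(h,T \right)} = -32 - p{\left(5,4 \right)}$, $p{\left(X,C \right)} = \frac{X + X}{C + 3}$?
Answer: $\frac{234}{7} \approx 33.429$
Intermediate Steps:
$p{\left(X,C \right)} = \frac{2 X}{3 + C}$
$u{\left(h,T \right)} = - \frac{234}{7}$ ($u{\left(h,T \right)} = -32 - 2 \cdot 5 \frac{1}{3 + 4} = -32 - 2 \cdot 5 \cdot \frac{1}{7} = -32 - \frac{10}{7} = - \frac{234}{7}$)
$P = 0$
$\left(\left(20 + P\right) - 21\right) u{\left(-6,10 \right)} = \left(\left(20 + 0\right) - 21\right) \left(- \frac{234}{7}\right) = \left(20 - 21\right) \left(- \frac{234}{7}\right) = \left(-1\right) \left(- \frac{234}{7}\right) = \frac{234}{7}$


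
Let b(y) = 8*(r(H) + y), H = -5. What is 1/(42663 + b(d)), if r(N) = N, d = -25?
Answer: 1/42423 ≈ 2.3572e-5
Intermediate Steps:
b(y) = -40 + 8*y (b(y) = 8*(-5 + y) = -40 + 8*y)
1/(42663 + b(d)) = 1/(42663 + (-40 + 8*(-25))) = 1/(42663 + (-40 - 200)) = 1/(42663 - 240) = 1/42423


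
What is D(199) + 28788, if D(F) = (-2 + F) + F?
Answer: 29184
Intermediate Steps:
D(F) = -2 + 2*F
D(199) + 28788 = (-2 + 2*199) + 28788 = (-2 + 398) + 28788 = 396 + 28788 = 29184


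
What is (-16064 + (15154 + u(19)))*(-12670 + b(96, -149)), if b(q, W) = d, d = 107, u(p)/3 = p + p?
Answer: 10000148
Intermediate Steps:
u(p) = 6*p (u(p) = 3*(p + p) = 3*(2*p) = 6*p)
b(q, W) = 107
(-16064 + (15154 + u(19)))*(-12670 + b(96, -149)) = (-16064 + (15154 + 6*19))*(-12670 + 107) = (-16064 + (15154 + 114))*(-12563) = (-16064 + 15268)*(-12563) = -796*(-12563) = 10000148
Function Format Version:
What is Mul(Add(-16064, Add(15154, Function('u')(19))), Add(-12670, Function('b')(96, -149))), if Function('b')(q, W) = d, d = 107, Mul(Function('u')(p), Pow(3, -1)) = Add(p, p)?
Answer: 10000148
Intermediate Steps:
Function('u')(p) = Mul(6, p) (Function('u')(p) = Mul(3, Add(p, p)) = Mul(3, Mul(2, p)) = Mul(6, p))
Function('b')(q, W) = 107
Mul(Add(-16064, Add(15154, Function('u')(19))), Add(-12670, Function('b')(96, -149))) = Mul(Add(-16064, Add(15154, Mul(6, 19))), Add(-12670, 107)) = Mul(Add(-16064, Add(15154, 114)), -12563) = Mul(Add(-16064, 15268), -12563) = Mul(-796, -12563) = 10000148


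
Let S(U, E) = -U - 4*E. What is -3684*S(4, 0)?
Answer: 14736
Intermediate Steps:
-3684*S(4, 0) = -3684*(-1*4 - 4*0) = -3684*(-4 + 0) = -3684*(-4) = 14736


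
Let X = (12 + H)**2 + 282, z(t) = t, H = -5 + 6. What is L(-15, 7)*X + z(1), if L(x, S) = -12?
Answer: -5411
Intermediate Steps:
H = 1
X = 451 (X = (12 + 1)**2 + 282 = 13**2 + 282 = 169 + 282 = 451)
L(-15, 7)*X + z(1) = -12*451 + 1 = -5412 + 1 = -5411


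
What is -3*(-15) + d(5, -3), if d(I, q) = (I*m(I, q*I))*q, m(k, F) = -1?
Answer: 60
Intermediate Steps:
d(I, q) = -I*q (d(I, q) = (I*(-1))*q = (-I)*q = -I*q)
-3*(-15) + d(5, -3) = -3*(-15) - 1*5*(-3) = 45 + 15 = 60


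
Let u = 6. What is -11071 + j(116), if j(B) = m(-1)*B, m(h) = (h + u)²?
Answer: -8171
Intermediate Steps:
m(h) = (6 + h)² (m(h) = (h + 6)² = (6 + h)²)
j(B) = 25*B (j(B) = (6 - 1)²*B = 5²*B = 25*B)
-11071 + j(116) = -11071 + 25*116 = -11071 + 2900 = -8171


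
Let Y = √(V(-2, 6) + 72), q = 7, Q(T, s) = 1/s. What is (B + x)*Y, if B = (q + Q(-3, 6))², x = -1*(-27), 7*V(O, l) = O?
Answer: 403*√3514/36 ≈ 663.60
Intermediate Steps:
V(O, l) = O/7
Y = √3514/7 (Y = √((⅐)*(-2) + 72) = √(-2/7 + 72) = √(502/7) = √3514/7 ≈ 8.4684)
x = 27
B = 1849/36 (B = (7 + 1/6)² = (7 + ⅙)² = (43/6)² = 1849/36 ≈ 51.361)
(B + x)*Y = (1849/36 + 27)*(√3514/7) = 2821*(√3514/7)/36 = 403*√3514/36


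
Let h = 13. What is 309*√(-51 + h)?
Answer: 309*I*√38 ≈ 1904.8*I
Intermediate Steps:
309*√(-51 + h) = 309*√(-51 + 13) = 309*√(-38) = 309*(I*√38) = 309*I*√38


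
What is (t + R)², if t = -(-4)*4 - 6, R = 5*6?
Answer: 1600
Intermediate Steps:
R = 30
t = 10 (t = -1*(-16) - 6 = 16 - 6 = 10)
(t + R)² = (10 + 30)² = 40² = 1600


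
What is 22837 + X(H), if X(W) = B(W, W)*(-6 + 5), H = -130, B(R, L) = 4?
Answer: 22833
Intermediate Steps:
X(W) = -4 (X(W) = 4*(-6 + 5) = 4*(-1) = -4)
22837 + X(H) = 22837 - 4 = 22833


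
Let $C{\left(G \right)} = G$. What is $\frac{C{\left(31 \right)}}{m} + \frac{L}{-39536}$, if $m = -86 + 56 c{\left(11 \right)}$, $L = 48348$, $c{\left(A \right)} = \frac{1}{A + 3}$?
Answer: $- \frac{648769}{405244} \approx -1.6009$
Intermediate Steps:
$c{\left(A \right)} = \frac{1}{3 + A}$
$m = -82$ ($m = -86 + \frac{56}{3 + 11} = -86 + \frac{56}{14} = -86 + 56 \cdot \frac{1}{14} = -86 + 4 = -82$)
$\frac{C{\left(31 \right)}}{m} + \frac{L}{-39536} = \frac{31}{-82} + \frac{48348}{-39536} = 31 \left(- \frac{1}{82}\right) + 48348 \left(- \frac{1}{39536}\right) = - \frac{31}{82} - \frac{12087}{9884} = - \frac{648769}{405244}$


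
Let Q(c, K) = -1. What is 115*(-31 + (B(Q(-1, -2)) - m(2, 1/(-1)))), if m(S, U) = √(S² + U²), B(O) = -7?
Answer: -4370 - 115*√5 ≈ -4627.1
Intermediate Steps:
115*(-31 + (B(Q(-1, -2)) - m(2, 1/(-1)))) = 115*(-31 + (-7 - √(2² + (1/(-1))²))) = 115*(-31 + (-7 - √(4 + (-1)²))) = 115*(-31 + (-7 - √(4 + 1))) = 115*(-31 + (-7 - √5)) = 115*(-38 - √5) = -4370 - 115*√5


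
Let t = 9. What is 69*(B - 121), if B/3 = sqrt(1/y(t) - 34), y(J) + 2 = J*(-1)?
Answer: -8349 + 1035*I*sqrt(165)/11 ≈ -8349.0 + 1208.6*I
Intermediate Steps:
y(J) = -2 - J (y(J) = -2 + J*(-1) = -2 - J)
B = 15*I*sqrt(165)/11 (B = 3*sqrt(1/(-2 - 1*9) - 34) = 3*sqrt(1/(-2 - 9) - 34) = 3*sqrt(1/(-11) - 34) = 3*sqrt(-1/11 - 34) = 3*sqrt(-375/11) = 3*(5*I*sqrt(165)/11) = 15*I*sqrt(165)/11 ≈ 17.516*I)
69*(B - 121) = 69*(15*I*sqrt(165)/11 - 121) = 69*(-121 + 15*I*sqrt(165)/11) = -8349 + 1035*I*sqrt(165)/11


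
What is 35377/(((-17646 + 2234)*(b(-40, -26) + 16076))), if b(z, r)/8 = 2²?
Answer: -35377/248256496 ≈ -0.00014250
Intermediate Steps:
b(z, r) = 32 (b(z, r) = 8*2² = 8*4 = 32)
35377/(((-17646 + 2234)*(b(-40, -26) + 16076))) = 35377/(((-17646 + 2234)*(32 + 16076))) = 35377/((-15412*16108)) = 35377/(-248256496) = 35377*(-1/248256496) = -35377/248256496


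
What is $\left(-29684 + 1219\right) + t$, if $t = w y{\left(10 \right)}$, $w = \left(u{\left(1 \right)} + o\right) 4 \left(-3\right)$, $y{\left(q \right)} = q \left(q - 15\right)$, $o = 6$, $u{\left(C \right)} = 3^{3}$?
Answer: $-8665$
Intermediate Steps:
$u{\left(C \right)} = 27$
$y{\left(q \right)} = q \left(-15 + q\right)$
$w = -396$ ($w = \left(27 + 6\right) 4 \left(-3\right) = 33 \left(-12\right) = -396$)
$t = 19800$ ($t = - 396 \cdot 10 \left(-15 + 10\right) = - 396 \cdot 10 \left(-5\right) = \left(-396\right) \left(-50\right) = 19800$)
$\left(-29684 + 1219\right) + t = \left(-29684 + 1219\right) + 19800 = -28465 + 19800 = -8665$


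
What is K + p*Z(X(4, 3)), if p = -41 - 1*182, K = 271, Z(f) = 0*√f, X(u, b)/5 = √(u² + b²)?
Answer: 271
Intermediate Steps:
X(u, b) = 5*√(b² + u²) (X(u, b) = 5*√(u² + b²) = 5*√(b² + u²))
Z(f) = 0
p = -223 (p = -41 - 182 = -223)
K + p*Z(X(4, 3)) = 271 - 223*0 = 271 + 0 = 271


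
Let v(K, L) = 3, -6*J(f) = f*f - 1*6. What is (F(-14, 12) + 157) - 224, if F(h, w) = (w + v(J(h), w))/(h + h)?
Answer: -1891/28 ≈ -67.536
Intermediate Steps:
J(f) = 1 - f²/6 (J(f) = -(f*f - 1*6)/6 = -(f² - 6)/6 = -(-6 + f²)/6 = 1 - f²/6)
F(h, w) = (3 + w)/(2*h) (F(h, w) = (w + 3)/(h + h) = (3 + w)/((2*h)) = (3 + w)*(1/(2*h)) = (3 + w)/(2*h))
(F(-14, 12) + 157) - 224 = ((½)*(3 + 12)/(-14) + 157) - 224 = ((½)*(-1/14)*15 + 157) - 224 = (-15/28 + 157) - 224 = 4381/28 - 224 = -1891/28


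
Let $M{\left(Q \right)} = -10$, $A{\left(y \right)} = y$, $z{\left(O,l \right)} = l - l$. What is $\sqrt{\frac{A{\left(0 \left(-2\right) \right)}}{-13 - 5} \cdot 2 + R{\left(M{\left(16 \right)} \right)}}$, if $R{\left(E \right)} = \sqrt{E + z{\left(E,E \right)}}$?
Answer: $\sqrt[4]{-10} \approx 1.2574 + 1.2574 i$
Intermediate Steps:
$z{\left(O,l \right)} = 0$
$R{\left(E \right)} = \sqrt{E}$ ($R{\left(E \right)} = \sqrt{E + 0} = \sqrt{E}$)
$\sqrt{\frac{A{\left(0 \left(-2\right) \right)}}{-13 - 5} \cdot 2 + R{\left(M{\left(16 \right)} \right)}} = \sqrt{\frac{0 \left(-2\right)}{-13 - 5} \cdot 2 + \sqrt{-10}} = \sqrt{\frac{1}{-18} \cdot 0 \cdot 2 + i \sqrt{10}} = \sqrt{\left(- \frac{1}{18}\right) 0 \cdot 2 + i \sqrt{10}} = \sqrt{0 \cdot 2 + i \sqrt{10}} = \sqrt{0 + i \sqrt{10}} = \sqrt{i \sqrt{10}} = \sqrt[4]{10} \sqrt{i}$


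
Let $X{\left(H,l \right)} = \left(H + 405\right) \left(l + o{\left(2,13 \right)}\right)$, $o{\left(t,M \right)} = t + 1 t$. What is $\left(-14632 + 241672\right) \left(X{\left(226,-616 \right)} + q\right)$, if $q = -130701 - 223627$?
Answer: $-168123120000$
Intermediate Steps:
$o{\left(t,M \right)} = 2 t$ ($o{\left(t,M \right)} = t + t = 2 t$)
$q = -354328$ ($q = -130701 - 223627 = -354328$)
$X{\left(H,l \right)} = \left(4 + l\right) \left(405 + H\right)$ ($X{\left(H,l \right)} = \left(H + 405\right) \left(l + 2 \cdot 2\right) = \left(405 + H\right) \left(l + 4\right) = \left(405 + H\right) \left(4 + l\right) = \left(4 + l\right) \left(405 + H\right)$)
$\left(-14632 + 241672\right) \left(X{\left(226,-616 \right)} + q\right) = \left(-14632 + 241672\right) \left(\left(1620 + 4 \cdot 226 + 405 \left(-616\right) + 226 \left(-616\right)\right) - 354328\right) = 227040 \left(\left(1620 + 904 - 249480 - 139216\right) - 354328\right) = 227040 \left(-386172 - 354328\right) = 227040 \left(-740500\right) = -168123120000$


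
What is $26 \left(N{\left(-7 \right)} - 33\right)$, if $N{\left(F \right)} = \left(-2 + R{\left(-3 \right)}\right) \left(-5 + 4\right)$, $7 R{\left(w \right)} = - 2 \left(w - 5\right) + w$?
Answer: $- \frac{5980}{7} \approx -854.29$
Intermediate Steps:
$R{\left(w \right)} = \frac{10}{7} - \frac{w}{7}$ ($R{\left(w \right)} = \frac{- 2 \left(w - 5\right) + w}{7} = \frac{- 2 \left(-5 + w\right) + w}{7} = \frac{\left(10 - 2 w\right) + w}{7} = \frac{10 - w}{7} = \frac{10}{7} - \frac{w}{7}$)
$N{\left(F \right)} = \frac{1}{7}$ ($N{\left(F \right)} = \left(-2 + \left(\frac{10}{7} - - \frac{3}{7}\right)\right) \left(-5 + 4\right) = \left(-2 + \left(\frac{10}{7} + \frac{3}{7}\right)\right) \left(-1\right) = \left(-2 + \frac{13}{7}\right) \left(-1\right) = \left(- \frac{1}{7}\right) \left(-1\right) = \frac{1}{7}$)
$26 \left(N{\left(-7 \right)} - 33\right) = 26 \left(\frac{1}{7} - 33\right) = 26 \left(- \frac{230}{7}\right) = - \frac{5980}{7}$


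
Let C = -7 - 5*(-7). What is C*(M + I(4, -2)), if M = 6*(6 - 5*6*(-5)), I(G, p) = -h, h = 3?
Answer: 26124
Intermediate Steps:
C = 28 (C = -7 - 1*(-35) = -7 + 35 = 28)
I(G, p) = -3 (I(G, p) = -1*3 = -3)
M = 936 (M = 6*(6 - 30*(-5)) = 6*(6 + 150) = 6*156 = 936)
C*(M + I(4, -2)) = 28*(936 - 3) = 28*933 = 26124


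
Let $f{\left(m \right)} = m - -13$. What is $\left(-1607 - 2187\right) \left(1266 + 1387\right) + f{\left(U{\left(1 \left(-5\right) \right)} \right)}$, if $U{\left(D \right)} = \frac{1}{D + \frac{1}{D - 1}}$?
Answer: $- \frac{312029545}{31} \approx -1.0065 \cdot 10^{7}$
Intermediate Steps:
$U{\left(D \right)} = \frac{1}{D + \frac{1}{-1 + D}}$
$f{\left(m \right)} = 13 + m$ ($f{\left(m \right)} = m + 13 = 13 + m$)
$\left(-1607 - 2187\right) \left(1266 + 1387\right) + f{\left(U{\left(1 \left(-5\right) \right)} \right)} = \left(-1607 - 2187\right) \left(1266 + 1387\right) + \left(13 + \frac{-1 + 1 \left(-5\right)}{1 + \left(1 \left(-5\right)\right)^{2} - 1 \left(-5\right)}\right) = \left(-3794\right) 2653 + \left(13 + \frac{-1 - 5}{1 + \left(-5\right)^{2} - -5}\right) = -10065482 + \left(13 + \frac{1}{1 + 25 + 5} \left(-6\right)\right) = -10065482 + \left(13 + \frac{1}{31} \left(-6\right)\right) = -10065482 + \left(13 - \frac{6}{31}\right) = -10065482 + \frac{397}{31} = - \frac{312029545}{31}$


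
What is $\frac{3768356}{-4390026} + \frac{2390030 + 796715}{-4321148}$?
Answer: $- \frac{15136758699029}{9484976034924} \approx -1.5959$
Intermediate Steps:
$\frac{3768356}{-4390026} + \frac{2390030 + 796715}{-4321148} = 3768356 \left(- \frac{1}{4390026}\right) + 3186745 \left(- \frac{1}{4321148}\right) = - \frac{1884178}{2195013} - \frac{3186745}{4321148} = - \frac{15136758699029}{9484976034924}$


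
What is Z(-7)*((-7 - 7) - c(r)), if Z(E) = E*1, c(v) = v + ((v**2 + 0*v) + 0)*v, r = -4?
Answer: -378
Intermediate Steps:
c(v) = v + v**3 (c(v) = v + ((v**2 + 0) + 0)*v = v + (v**2 + 0)*v = v + v**2*v = v + v**3)
Z(E) = E
Z(-7)*((-7 - 7) - c(r)) = -7*((-7 - 7) - (-4 + (-4)**3)) = -7*(-14 - (-4 - 64)) = -7*(-14 - 1*(-68)) = -7*(-14 + 68) = -7*54 = -378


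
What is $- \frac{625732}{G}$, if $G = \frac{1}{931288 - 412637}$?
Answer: $-324536527532$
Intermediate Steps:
$G = \frac{1}{518651} \approx 1.9281 \cdot 10^{-6}$
$- \frac{625732}{G} = - 625732 \frac{1}{\frac{1}{518651}} = \left(-625732\right) 518651 = -324536527532$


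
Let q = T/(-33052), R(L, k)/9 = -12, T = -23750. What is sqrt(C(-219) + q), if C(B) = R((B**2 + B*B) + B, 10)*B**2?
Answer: I*sqrt(1414644846394438)/16526 ≈ 2275.9*I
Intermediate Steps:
R(L, k) = -108 (R(L, k) = 9*(-12) = -108)
q = 11875/16526 (q = -23750/(-33052) = -23750*(-1/33052) = 11875/16526 ≈ 0.71856)
C(B) = -108*B**2
sqrt(C(-219) + q) = sqrt(-108*(-219)**2 + 11875/16526) = sqrt(-108*47961 + 11875/16526) = sqrt(-5179788 + 11875/16526) = sqrt(-85601164613/16526) = I*sqrt(1414644846394438)/16526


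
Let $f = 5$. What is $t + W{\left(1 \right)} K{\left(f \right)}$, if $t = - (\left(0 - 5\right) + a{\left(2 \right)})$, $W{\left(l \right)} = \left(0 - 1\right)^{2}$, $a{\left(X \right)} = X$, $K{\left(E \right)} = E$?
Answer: $8$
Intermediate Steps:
$W{\left(l \right)} = 1$ ($W{\left(l \right)} = \left(-1\right)^{2} = 1$)
$t = 3$ ($t = - (\left(0 - 5\right) + 2) = - (-5 + 2) = \left(-1\right) \left(-3\right) = 3$)
$t + W{\left(1 \right)} K{\left(f \right)} = 3 + 1 \cdot 5 = 3 + 5 = 8$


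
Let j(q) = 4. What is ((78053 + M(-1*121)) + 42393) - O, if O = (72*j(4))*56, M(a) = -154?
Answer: 104164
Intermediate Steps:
O = 16128 (O = (72*4)*56 = 288*56 = 16128)
((78053 + M(-1*121)) + 42393) - O = ((78053 - 154) + 42393) - 1*16128 = (77899 + 42393) - 16128 = 120292 - 16128 = 104164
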